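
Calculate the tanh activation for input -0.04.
-0.03998

tanh(-0.04) = (e^(-0.04) - e^(0.04))/(e^(-0.04) + e^(0.04)) = -0.03998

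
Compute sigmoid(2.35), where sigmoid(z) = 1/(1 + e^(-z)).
0.9129

sigmoid(2.35) = 1/(1 + e^(-2.35)) = 1/(1 + 0.09537) = 0.9129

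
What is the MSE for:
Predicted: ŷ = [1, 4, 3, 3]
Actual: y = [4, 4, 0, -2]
MSE = 10.75

MSE = (1/4)((1-4)² + (4-4)² + (3-0)² + (3--2)²) = (1/4)(9 + 0 + 9 + 25) = 10.75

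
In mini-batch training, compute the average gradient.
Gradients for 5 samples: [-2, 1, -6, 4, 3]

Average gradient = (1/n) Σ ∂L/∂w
Average gradient = 0

Average = (1/5)(-2 + 1 + -6 + 4 + 3) = 0/5 = 0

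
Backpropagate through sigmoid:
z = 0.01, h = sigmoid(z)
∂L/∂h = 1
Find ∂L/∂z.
∂L/∂z = 0.25

σ(0.01) = 0.5025
σ'(0.01) = σ(0.01)(1 - σ(0.01)) = 0.5025 × 0.4975 = 0.25
∂L/∂z = ∂L/∂h · σ'(z) = 1 × 0.25 = 0.25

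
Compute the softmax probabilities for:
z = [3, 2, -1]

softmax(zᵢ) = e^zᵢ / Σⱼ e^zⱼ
p = [0.7214, 0.2654, 0.0132]

exp(z) = [20.09, 7.389, 0.3679]
Sum = 27.84
p = [0.7214, 0.2654, 0.0132]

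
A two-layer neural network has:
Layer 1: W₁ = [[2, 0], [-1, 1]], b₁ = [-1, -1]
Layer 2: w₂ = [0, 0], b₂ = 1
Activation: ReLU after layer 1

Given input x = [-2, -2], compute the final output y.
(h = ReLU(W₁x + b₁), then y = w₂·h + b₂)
y = 1

Layer 1 pre-activation: z₁ = [-5, -1]
After ReLU: h = [0, 0]
Layer 2 output: y = 0×0 + 0×0 + 1 = 1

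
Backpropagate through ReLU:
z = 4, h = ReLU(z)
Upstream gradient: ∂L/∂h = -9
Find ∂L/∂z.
∂L/∂z = -9

h = ReLU(4) = 4
Since z > 0: ∂h/∂z = 1
∂L/∂z = ∂L/∂h · ∂h/∂z = -9 × 1 = -9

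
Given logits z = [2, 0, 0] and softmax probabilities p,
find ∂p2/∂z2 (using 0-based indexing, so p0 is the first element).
∂p2/∂z2 = 0.09516

p = softmax(z) = [0.787, 0.1065, 0.1065]
p2 = 0.1065

∂p2/∂z2 = p2(1 - p2) = 0.1065 × (1 - 0.1065) = 0.09516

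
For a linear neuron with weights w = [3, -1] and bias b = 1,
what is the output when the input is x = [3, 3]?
y = 7

y = (3)(3) + (-1)(3) + 1 = 7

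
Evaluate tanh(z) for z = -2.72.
-0.9914

tanh(-2.72) = (e^(-2.72) - e^(2.72))/(e^(-2.72) + e^(2.72)) = -0.9914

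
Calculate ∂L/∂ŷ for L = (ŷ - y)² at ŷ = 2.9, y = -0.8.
∂L/∂ŷ = 7.4

∂L/∂ŷ = 2(ŷ - y) = 2(2.9 - -0.8) = 2(3.7) = 7.4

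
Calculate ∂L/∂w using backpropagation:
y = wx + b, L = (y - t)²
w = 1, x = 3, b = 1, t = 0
∂L/∂w = 24

y = wx + b = (1)(3) + 1 = 4
∂L/∂y = 2(y - t) = 2(4 - 0) = 8
∂y/∂w = x = 3
∂L/∂w = ∂L/∂y · ∂y/∂w = 8 × 3 = 24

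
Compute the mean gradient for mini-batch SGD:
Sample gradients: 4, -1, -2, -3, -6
Average gradient = -1.6

Average = (1/5)(4 + -1 + -2 + -3 + -6) = -8/5 = -1.6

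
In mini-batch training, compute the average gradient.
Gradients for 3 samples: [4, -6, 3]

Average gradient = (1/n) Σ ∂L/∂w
Average gradient = 0.3333

Average = (1/3)(4 + -6 + 3) = 1/3 = 0.3333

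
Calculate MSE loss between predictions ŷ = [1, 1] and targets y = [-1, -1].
MSE = 4

MSE = (1/2)((1--1)² + (1--1)²) = (1/2)(4 + 4) = 4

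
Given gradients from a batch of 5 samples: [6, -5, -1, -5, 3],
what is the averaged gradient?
Average gradient = -0.4

Average = (1/5)(6 + -5 + -1 + -5 + 3) = -2/5 = -0.4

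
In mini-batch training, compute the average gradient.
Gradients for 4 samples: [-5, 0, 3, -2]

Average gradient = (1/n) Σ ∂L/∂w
Average gradient = -1

Average = (1/4)(-5 + 0 + 3 + -2) = -4/4 = -1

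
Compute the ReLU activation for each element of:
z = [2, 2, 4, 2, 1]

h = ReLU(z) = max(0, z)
h = [2, 2, 4, 2, 1]

ReLU applied element-wise: max(0,2)=2, max(0,2)=2, max(0,4)=4, max(0,2)=2, max(0,1)=1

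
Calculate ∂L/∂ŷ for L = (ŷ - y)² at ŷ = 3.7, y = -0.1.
∂L/∂ŷ = 7.6

∂L/∂ŷ = 2(ŷ - y) = 2(3.7 - -0.1) = 2(3.8) = 7.6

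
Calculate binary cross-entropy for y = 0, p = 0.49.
L = 0.6733

L = -0·log(0.49) - 1·log(0.51) = -log(0.51) = 0.6733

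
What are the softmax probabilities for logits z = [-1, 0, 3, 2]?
p = [0.0128, 0.0347, 0.6964, 0.2562]

exp(z) = [0.3679, 1, 20.09, 7.389]
Sum = 28.84
p = [0.0128, 0.0347, 0.6964, 0.2562]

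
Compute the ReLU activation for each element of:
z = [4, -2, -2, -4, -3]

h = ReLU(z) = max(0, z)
h = [4, 0, 0, 0, 0]

ReLU applied element-wise: max(0,4)=4, max(0,-2)=0, max(0,-2)=0, max(0,-4)=0, max(0,-3)=0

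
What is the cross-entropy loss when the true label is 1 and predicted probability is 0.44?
L = 0.821

L = -1·log(0.44) - 0·log(0.56) = -log(0.44) = 0.821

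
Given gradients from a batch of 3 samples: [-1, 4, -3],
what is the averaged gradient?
Average gradient = 0

Average = (1/3)(-1 + 4 + -3) = 0/3 = 0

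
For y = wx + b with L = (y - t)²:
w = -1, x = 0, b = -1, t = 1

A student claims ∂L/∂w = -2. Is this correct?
Incorrect

y = (-1)(0) + -1 = -1
∂L/∂y = 2(y - t) = 2(-1 - 1) = -4
∂y/∂w = x = 0
∂L/∂w = -4 × 0 = 0

Claimed value: -2
Incorrect: The correct gradient is 0.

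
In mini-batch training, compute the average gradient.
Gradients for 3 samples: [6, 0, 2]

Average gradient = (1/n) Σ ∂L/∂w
Average gradient = 2.667

Average = (1/3)(6 + 0 + 2) = 8/3 = 2.667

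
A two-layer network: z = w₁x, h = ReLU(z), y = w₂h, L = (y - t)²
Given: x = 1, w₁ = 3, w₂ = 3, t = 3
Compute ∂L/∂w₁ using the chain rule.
∂L/∂w₁ = 36

Forward pass:
z = w₁x = 3×1 = 3
h = ReLU(3) = 3
y = w₂h = 3×3 = 9

Backward pass:
∂L/∂y = 2(y - t) = 2(9 - 3) = 12
∂y/∂h = w₂ = 3
∂h/∂z = 1 (ReLU derivative)
∂z/∂w₁ = x = 1

∂L/∂w₁ = 12 × 3 × 1 × 1 = 36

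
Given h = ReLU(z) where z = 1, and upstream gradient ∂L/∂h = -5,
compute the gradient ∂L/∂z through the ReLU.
∂L/∂z = -5

h = ReLU(1) = 1
Since z > 0: ∂h/∂z = 1
∂L/∂z = ∂L/∂h · ∂h/∂z = -5 × 1 = -5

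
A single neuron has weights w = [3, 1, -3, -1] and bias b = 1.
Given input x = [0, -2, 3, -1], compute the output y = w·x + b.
y = -9

y = (3)(0) + (1)(-2) + (-3)(3) + (-1)(-1) + 1 = -9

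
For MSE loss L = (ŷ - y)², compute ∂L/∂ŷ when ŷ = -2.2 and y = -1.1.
∂L/∂ŷ = -2.2

∂L/∂ŷ = 2(ŷ - y) = 2(-2.2 - -1.1) = 2(-1.1) = -2.2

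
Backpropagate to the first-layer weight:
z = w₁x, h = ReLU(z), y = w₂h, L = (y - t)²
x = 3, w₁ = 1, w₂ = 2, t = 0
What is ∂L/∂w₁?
∂L/∂w₁ = 72

Forward pass:
z = w₁x = 1×3 = 3
h = ReLU(3) = 3
y = w₂h = 2×3 = 6

Backward pass:
∂L/∂y = 2(y - t) = 2(6 - 0) = 12
∂y/∂h = w₂ = 2
∂h/∂z = 1 (ReLU derivative)
∂z/∂w₁ = x = 3

∂L/∂w₁ = 12 × 2 × 1 × 3 = 72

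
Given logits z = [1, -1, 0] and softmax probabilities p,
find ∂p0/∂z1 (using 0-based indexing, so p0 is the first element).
∂p0/∂z1 = -0.05989

p = softmax(z) = [0.6652, 0.09003, 0.2447]
p0 = 0.6652, p1 = 0.09003

∂p0/∂z1 = -p0 × p1 = -0.6652 × 0.09003 = -0.05989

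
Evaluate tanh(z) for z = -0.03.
-0.02999

tanh(-0.03) = (e^(-0.03) - e^(0.03))/(e^(-0.03) + e^(0.03)) = -0.02999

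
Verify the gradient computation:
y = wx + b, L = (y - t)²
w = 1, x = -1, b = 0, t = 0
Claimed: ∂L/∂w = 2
Correct

y = (1)(-1) + 0 = -1
∂L/∂y = 2(y - t) = 2(-1 - 0) = -2
∂y/∂w = x = -1
∂L/∂w = -2 × -1 = 2

Claimed value: 2
Correct: The correct gradient is 2.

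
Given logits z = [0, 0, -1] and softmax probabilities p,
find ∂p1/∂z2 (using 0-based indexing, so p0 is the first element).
∂p1/∂z2 = -0.06561

p = softmax(z) = [0.4223, 0.4223, 0.1554]
p1 = 0.4223, p2 = 0.1554

∂p1/∂z2 = -p1 × p2 = -0.4223 × 0.1554 = -0.06561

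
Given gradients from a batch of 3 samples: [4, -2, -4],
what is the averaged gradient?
Average gradient = -0.6667

Average = (1/3)(4 + -2 + -4) = -2/3 = -0.6667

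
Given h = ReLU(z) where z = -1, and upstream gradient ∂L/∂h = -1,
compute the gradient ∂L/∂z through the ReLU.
∂L/∂z = 0

h = ReLU(-1) = 0
Since z < 0: ∂h/∂z = 0
∂L/∂z = ∂L/∂h · ∂h/∂z = -1 × 0 = 0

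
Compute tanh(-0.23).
-0.226

tanh(-0.23) = (e^(-0.23) - e^(0.23))/(e^(-0.23) + e^(0.23)) = -0.226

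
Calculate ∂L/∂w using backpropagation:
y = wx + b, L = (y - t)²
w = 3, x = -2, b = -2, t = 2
∂L/∂w = 40

y = wx + b = (3)(-2) + -2 = -8
∂L/∂y = 2(y - t) = 2(-8 - 2) = -20
∂y/∂w = x = -2
∂L/∂w = ∂L/∂y · ∂y/∂w = -20 × -2 = 40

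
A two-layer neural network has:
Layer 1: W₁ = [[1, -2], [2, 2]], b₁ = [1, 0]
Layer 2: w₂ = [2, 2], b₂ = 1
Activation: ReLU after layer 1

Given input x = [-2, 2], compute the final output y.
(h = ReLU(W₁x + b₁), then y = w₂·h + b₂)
y = 1

Layer 1 pre-activation: z₁ = [-5, 0]
After ReLU: h = [0, 0]
Layer 2 output: y = 2×0 + 2×0 + 1 = 1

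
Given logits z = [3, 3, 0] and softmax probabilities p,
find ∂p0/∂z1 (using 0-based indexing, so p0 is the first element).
∂p0/∂z1 = -0.238

p = softmax(z) = [0.4879, 0.4879, 0.02429]
p0 = 0.4879, p1 = 0.4879

∂p0/∂z1 = -p0 × p1 = -0.4879 × 0.4879 = -0.238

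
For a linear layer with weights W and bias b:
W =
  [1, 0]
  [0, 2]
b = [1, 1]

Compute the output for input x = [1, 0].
y = [2, 1]

Wx = [1×1 + 0×0, 0×1 + 2×0]
   = [1, 0]
y = Wx + b = [1 + 1, 0 + 1] = [2, 1]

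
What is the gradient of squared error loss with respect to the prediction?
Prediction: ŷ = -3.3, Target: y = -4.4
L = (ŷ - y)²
∂L/∂ŷ = 2.2

∂L/∂ŷ = 2(ŷ - y) = 2(-3.3 - -4.4) = 2(1.1) = 2.2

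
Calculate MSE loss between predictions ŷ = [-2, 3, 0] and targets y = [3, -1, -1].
MSE = 14

MSE = (1/3)((-2-3)² + (3--1)² + (0--1)²) = (1/3)(25 + 16 + 1) = 14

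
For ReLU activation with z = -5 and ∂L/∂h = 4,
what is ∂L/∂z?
∂L/∂z = 0

h = ReLU(-5) = 0
Since z < 0: ∂h/∂z = 0
∂L/∂z = ∂L/∂h · ∂h/∂z = 4 × 0 = 0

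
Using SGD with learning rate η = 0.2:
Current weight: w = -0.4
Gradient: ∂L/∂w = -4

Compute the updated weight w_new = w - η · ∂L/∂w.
w_new = 0.4

w_new = w - η·∂L/∂w = -0.4 - 0.2×(-4) = -0.4 - (-0.8) = 0.4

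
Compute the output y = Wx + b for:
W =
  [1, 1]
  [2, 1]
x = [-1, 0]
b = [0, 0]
y = [-1, -2]

Wx = [1×-1 + 1×0, 2×-1 + 1×0]
   = [-1, -2]
y = Wx + b = [-1 + 0, -2 + 0] = [-1, -2]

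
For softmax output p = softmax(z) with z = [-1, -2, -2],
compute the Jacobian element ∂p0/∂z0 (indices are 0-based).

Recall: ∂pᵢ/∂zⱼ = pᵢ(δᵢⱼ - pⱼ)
∂p0/∂z0 = 0.2442

p = softmax(z) = [0.5761, 0.2119, 0.2119]
p0 = 0.5761

∂p0/∂z0 = p0(1 - p0) = 0.5761 × (1 - 0.5761) = 0.2442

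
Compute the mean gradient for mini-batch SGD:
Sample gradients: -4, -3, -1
Average gradient = -2.667

Average = (1/3)(-4 + -3 + -1) = -8/3 = -2.667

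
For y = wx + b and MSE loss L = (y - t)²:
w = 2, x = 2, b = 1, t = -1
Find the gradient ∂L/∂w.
∂L/∂w = 24

y = wx + b = (2)(2) + 1 = 5
∂L/∂y = 2(y - t) = 2(5 - -1) = 12
∂y/∂w = x = 2
∂L/∂w = ∂L/∂y · ∂y/∂w = 12 × 2 = 24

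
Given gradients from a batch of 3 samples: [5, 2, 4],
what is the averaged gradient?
Average gradient = 3.667

Average = (1/3)(5 + 2 + 4) = 11/3 = 3.667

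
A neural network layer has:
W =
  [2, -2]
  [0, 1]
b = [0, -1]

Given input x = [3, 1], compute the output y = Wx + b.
y = [4, 0]

Wx = [2×3 + -2×1, 0×3 + 1×1]
   = [4, 1]
y = Wx + b = [4 + 0, 1 + -1] = [4, 0]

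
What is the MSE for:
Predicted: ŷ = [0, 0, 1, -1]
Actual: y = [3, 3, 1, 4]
MSE = 10.75

MSE = (1/4)((0-3)² + (0-3)² + (1-1)² + (-1-4)²) = (1/4)(9 + 9 + 0 + 25) = 10.75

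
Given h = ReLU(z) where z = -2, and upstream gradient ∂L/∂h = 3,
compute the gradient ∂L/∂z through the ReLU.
∂L/∂z = 0

h = ReLU(-2) = 0
Since z < 0: ∂h/∂z = 0
∂L/∂z = ∂L/∂h · ∂h/∂z = 3 × 0 = 0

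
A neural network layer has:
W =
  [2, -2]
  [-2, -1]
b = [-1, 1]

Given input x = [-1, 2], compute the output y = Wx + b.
y = [-7, 1]

Wx = [2×-1 + -2×2, -2×-1 + -1×2]
   = [-6, 0]
y = Wx + b = [-6 + -1, 0 + 1] = [-7, 1]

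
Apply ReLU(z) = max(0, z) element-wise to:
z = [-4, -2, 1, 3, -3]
h = [0, 0, 1, 3, 0]

ReLU applied element-wise: max(0,-4)=0, max(0,-2)=0, max(0,1)=1, max(0,3)=3, max(0,-3)=0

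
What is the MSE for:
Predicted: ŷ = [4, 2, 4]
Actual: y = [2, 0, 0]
MSE = 8

MSE = (1/3)((4-2)² + (2-0)² + (4-0)²) = (1/3)(4 + 4 + 16) = 8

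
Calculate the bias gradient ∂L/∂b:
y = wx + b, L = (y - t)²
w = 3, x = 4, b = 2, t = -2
∂L/∂b = 32

y = wx + b = (3)(4) + 2 = 14
∂L/∂y = 2(y - t) = 2(14 - -2) = 32
∂y/∂b = 1
∂L/∂b = ∂L/∂y · ∂y/∂b = 32 × 1 = 32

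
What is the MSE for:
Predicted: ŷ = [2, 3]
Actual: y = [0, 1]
MSE = 4

MSE = (1/2)((2-0)² + (3-1)²) = (1/2)(4 + 4) = 4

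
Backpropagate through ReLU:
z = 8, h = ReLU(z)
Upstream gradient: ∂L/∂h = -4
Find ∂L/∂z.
∂L/∂z = -4

h = ReLU(8) = 8
Since z > 0: ∂h/∂z = 1
∂L/∂z = ∂L/∂h · ∂h/∂z = -4 × 1 = -4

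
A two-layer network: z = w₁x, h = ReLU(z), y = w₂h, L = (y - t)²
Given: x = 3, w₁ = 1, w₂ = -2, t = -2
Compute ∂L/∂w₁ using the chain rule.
∂L/∂w₁ = 48

Forward pass:
z = w₁x = 1×3 = 3
h = ReLU(3) = 3
y = w₂h = -2×3 = -6

Backward pass:
∂L/∂y = 2(y - t) = 2(-6 - -2) = -8
∂y/∂h = w₂ = -2
∂h/∂z = 1 (ReLU derivative)
∂z/∂w₁ = x = 3

∂L/∂w₁ = -8 × -2 × 1 × 3 = 48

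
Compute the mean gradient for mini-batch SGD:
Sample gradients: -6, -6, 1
Average gradient = -3.667

Average = (1/3)(-6 + -6 + 1) = -11/3 = -3.667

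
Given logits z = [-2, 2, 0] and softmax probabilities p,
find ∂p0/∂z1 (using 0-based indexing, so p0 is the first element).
∂p0/∂z1 = -0.01376

p = softmax(z) = [0.01588, 0.8668, 0.1173]
p0 = 0.01588, p1 = 0.8668

∂p0/∂z1 = -p0 × p1 = -0.01588 × 0.8668 = -0.01376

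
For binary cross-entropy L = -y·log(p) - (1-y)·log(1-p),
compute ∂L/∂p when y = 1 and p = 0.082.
∂L/∂p = -12.2

∂L/∂p = -y/p + (1-y)/(1-p) = -1/0.082 + 0 = -12.2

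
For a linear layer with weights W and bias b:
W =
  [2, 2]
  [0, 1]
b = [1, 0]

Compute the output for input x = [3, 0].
y = [7, 0]

Wx = [2×3 + 2×0, 0×3 + 1×0]
   = [6, 0]
y = Wx + b = [6 + 1, 0 + 0] = [7, 0]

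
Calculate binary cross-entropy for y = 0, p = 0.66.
L = 1.079

L = -0·log(0.66) - 1·log(0.34) = -log(0.34) = 1.079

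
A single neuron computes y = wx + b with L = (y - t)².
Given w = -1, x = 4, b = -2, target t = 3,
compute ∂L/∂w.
∂L/∂w = -72

y = wx + b = (-1)(4) + -2 = -6
∂L/∂y = 2(y - t) = 2(-6 - 3) = -18
∂y/∂w = x = 4
∂L/∂w = ∂L/∂y · ∂y/∂w = -18 × 4 = -72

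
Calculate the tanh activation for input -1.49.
-0.9033

tanh(-1.49) = (e^(-1.49) - e^(1.49))/(e^(-1.49) + e^(1.49)) = -0.9033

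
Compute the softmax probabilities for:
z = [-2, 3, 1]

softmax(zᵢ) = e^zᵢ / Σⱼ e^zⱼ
p = [0.0059, 0.8756, 0.1185]

exp(z) = [0.1353, 20.09, 2.718]
Sum = 22.94
p = [0.0059, 0.8756, 0.1185]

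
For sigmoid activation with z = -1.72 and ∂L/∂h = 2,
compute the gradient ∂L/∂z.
∂L/∂z = 0.2576

σ(-1.72) = 0.1519
σ'(-1.72) = σ(-1.72)(1 - σ(-1.72)) = 0.1519 × 0.8481 = 0.1288
∂L/∂z = ∂L/∂h · σ'(z) = 2 × 0.1288 = 0.2576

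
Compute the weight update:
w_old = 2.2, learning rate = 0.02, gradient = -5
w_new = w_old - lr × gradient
w_new = 2.3

w_new = w - η·∂L/∂w = 2.2 - 0.02×(-5) = 2.2 - (-0.1) = 2.3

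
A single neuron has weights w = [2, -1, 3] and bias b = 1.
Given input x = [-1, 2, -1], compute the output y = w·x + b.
y = -6

y = (2)(-1) + (-1)(2) + (3)(-1) + 1 = -6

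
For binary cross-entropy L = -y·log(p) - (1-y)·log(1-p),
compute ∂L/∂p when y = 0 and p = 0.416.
∂L/∂p = 1.712

∂L/∂p = -y/p + (1-y)/(1-p) = 0 + 1/0.584 = 1.712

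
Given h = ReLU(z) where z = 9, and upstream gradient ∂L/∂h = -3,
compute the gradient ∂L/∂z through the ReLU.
∂L/∂z = -3

h = ReLU(9) = 9
Since z > 0: ∂h/∂z = 1
∂L/∂z = ∂L/∂h · ∂h/∂z = -3 × 1 = -3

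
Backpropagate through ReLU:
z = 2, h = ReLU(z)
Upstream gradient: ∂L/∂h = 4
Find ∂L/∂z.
∂L/∂z = 4

h = ReLU(2) = 2
Since z > 0: ∂h/∂z = 1
∂L/∂z = ∂L/∂h · ∂h/∂z = 4 × 1 = 4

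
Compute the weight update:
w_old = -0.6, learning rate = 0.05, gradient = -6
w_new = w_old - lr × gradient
w_new = -0.3

w_new = w - η·∂L/∂w = -0.6 - 0.05×(-6) = -0.6 - (-0.3) = -0.3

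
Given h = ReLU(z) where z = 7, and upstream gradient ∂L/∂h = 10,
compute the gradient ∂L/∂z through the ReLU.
∂L/∂z = 10

h = ReLU(7) = 7
Since z > 0: ∂h/∂z = 1
∂L/∂z = ∂L/∂h · ∂h/∂z = 10 × 1 = 10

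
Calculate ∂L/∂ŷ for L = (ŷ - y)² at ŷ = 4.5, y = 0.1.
∂L/∂ŷ = 8.8

∂L/∂ŷ = 2(ŷ - y) = 2(4.5 - 0.1) = 2(4.4) = 8.8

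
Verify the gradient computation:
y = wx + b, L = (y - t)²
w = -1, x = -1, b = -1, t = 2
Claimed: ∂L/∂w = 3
Incorrect

y = (-1)(-1) + -1 = 0
∂L/∂y = 2(y - t) = 2(0 - 2) = -4
∂y/∂w = x = -1
∂L/∂w = -4 × -1 = 4

Claimed value: 3
Incorrect: The correct gradient is 4.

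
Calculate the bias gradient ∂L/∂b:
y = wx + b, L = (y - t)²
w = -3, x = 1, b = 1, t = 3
∂L/∂b = -10

y = wx + b = (-3)(1) + 1 = -2
∂L/∂y = 2(y - t) = 2(-2 - 3) = -10
∂y/∂b = 1
∂L/∂b = ∂L/∂y · ∂y/∂b = -10 × 1 = -10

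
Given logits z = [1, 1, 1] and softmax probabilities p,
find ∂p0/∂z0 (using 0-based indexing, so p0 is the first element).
∂p0/∂z0 = 0.2222

p = softmax(z) = [0.3333, 0.3333, 0.3333]
p0 = 0.3333

∂p0/∂z0 = p0(1 - p0) = 0.3333 × (1 - 0.3333) = 0.2222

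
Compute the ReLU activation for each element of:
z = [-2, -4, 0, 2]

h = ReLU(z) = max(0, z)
h = [0, 0, 0, 2]

ReLU applied element-wise: max(0,-2)=0, max(0,-4)=0, max(0,0)=0, max(0,2)=2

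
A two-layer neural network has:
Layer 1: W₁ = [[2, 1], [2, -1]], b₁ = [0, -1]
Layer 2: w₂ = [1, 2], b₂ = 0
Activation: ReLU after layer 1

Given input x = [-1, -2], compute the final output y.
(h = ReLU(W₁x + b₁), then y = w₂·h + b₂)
y = 0

Layer 1 pre-activation: z₁ = [-4, -1]
After ReLU: h = [0, 0]
Layer 2 output: y = 1×0 + 2×0 + 0 = 0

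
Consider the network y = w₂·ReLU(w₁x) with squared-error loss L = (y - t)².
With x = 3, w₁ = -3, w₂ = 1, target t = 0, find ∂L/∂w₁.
∂L/∂w₁ = 0

Forward pass:
z = w₁x = -3×3 = -9
h = ReLU(-9) = 0
y = w₂h = 1×0 = 0

Backward pass:
∂L/∂y = 2(y - t) = 2(0 - 0) = 0
∂y/∂h = w₂ = 1
∂h/∂z = 0 (ReLU derivative)
∂z/∂w₁ = x = 3

∂L/∂w₁ = 0 × 1 × 0 × 3 = 0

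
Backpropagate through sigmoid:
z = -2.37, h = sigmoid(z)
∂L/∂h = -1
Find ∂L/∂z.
∂L/∂z = -0.07818

σ(-2.37) = 0.08549
σ'(-2.37) = σ(-2.37)(1 - σ(-2.37)) = 0.08549 × 0.9145 = 0.07818
∂L/∂z = ∂L/∂h · σ'(z) = -1 × 0.07818 = -0.07818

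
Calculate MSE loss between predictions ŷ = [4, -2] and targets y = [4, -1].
MSE = 0.5

MSE = (1/2)((4-4)² + (-2--1)²) = (1/2)(0 + 1) = 0.5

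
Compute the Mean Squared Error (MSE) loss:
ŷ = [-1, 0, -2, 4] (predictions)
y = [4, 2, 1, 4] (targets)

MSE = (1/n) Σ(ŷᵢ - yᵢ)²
MSE = 9.5

MSE = (1/4)((-1-4)² + (0-2)² + (-2-1)² + (4-4)²) = (1/4)(25 + 4 + 9 + 0) = 9.5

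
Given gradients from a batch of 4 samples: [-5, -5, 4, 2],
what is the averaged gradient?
Average gradient = -1

Average = (1/4)(-5 + -5 + 4 + 2) = -4/4 = -1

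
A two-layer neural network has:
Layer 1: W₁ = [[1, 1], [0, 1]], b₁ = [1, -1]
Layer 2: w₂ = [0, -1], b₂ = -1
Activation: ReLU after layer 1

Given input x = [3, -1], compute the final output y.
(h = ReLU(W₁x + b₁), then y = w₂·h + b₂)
y = -1

Layer 1 pre-activation: z₁ = [3, -2]
After ReLU: h = [3, 0]
Layer 2 output: y = 0×3 + -1×0 + -1 = -1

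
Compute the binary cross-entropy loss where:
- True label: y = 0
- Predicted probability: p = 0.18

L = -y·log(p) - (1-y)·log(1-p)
L = 0.1985

L = -0·log(0.18) - 1·log(0.82) = -log(0.82) = 0.1985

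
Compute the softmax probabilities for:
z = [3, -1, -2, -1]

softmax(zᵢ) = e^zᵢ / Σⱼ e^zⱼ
p = [0.9584, 0.0176, 0.0065, 0.0176]

exp(z) = [20.09, 0.3679, 0.1353, 0.3679]
Sum = 20.96
p = [0.9584, 0.0176, 0.0065, 0.0176]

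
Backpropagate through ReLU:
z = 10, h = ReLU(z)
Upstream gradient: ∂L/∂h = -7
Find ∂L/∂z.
∂L/∂z = -7

h = ReLU(10) = 10
Since z > 0: ∂h/∂z = 1
∂L/∂z = ∂L/∂h · ∂h/∂z = -7 × 1 = -7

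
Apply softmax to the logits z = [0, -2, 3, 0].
p = [0.045, 0.0061, 0.9039, 0.045]

exp(z) = [1, 0.1353, 20.09, 1]
Sum = 22.22
p = [0.045, 0.0061, 0.9039, 0.045]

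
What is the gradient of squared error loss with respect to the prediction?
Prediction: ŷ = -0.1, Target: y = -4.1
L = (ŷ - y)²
∂L/∂ŷ = 8.0

∂L/∂ŷ = 2(ŷ - y) = 2(-0.1 - -4.1) = 2(4.0) = 8.0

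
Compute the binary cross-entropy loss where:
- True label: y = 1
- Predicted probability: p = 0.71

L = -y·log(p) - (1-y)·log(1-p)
L = 0.3425

L = -1·log(0.71) - 0·log(0.29) = -log(0.71) = 0.3425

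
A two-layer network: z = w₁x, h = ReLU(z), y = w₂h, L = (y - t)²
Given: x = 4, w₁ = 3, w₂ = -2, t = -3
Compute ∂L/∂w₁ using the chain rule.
∂L/∂w₁ = 336

Forward pass:
z = w₁x = 3×4 = 12
h = ReLU(12) = 12
y = w₂h = -2×12 = -24

Backward pass:
∂L/∂y = 2(y - t) = 2(-24 - -3) = -42
∂y/∂h = w₂ = -2
∂h/∂z = 1 (ReLU derivative)
∂z/∂w₁ = x = 4

∂L/∂w₁ = -42 × -2 × 1 × 4 = 336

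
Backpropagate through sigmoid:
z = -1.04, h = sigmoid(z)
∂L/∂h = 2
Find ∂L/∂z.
∂L/∂z = 0.3859

σ(-1.04) = 0.2611
σ'(-1.04) = σ(-1.04)(1 - σ(-1.04)) = 0.2611 × 0.7389 = 0.193
∂L/∂z = ∂L/∂h · σ'(z) = 2 × 0.193 = 0.3859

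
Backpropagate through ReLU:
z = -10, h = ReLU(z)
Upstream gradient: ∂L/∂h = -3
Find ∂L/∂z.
∂L/∂z = 0

h = ReLU(-10) = 0
Since z < 0: ∂h/∂z = 0
∂L/∂z = ∂L/∂h · ∂h/∂z = -3 × 0 = 0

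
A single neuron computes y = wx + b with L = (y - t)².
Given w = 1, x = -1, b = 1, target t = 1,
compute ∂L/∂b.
∂L/∂b = -2

y = wx + b = (1)(-1) + 1 = 0
∂L/∂y = 2(y - t) = 2(0 - 1) = -2
∂y/∂b = 1
∂L/∂b = ∂L/∂y · ∂y/∂b = -2 × 1 = -2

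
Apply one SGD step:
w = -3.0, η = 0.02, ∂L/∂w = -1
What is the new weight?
w_new = -2.98

w_new = w - η·∂L/∂w = -3.0 - 0.02×(-1) = -3.0 - (-0.02) = -2.98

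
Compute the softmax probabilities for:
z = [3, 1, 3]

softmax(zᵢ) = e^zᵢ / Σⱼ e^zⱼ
p = [0.4683, 0.0634, 0.4683]

exp(z) = [20.09, 2.718, 20.09]
Sum = 42.89
p = [0.4683, 0.0634, 0.4683]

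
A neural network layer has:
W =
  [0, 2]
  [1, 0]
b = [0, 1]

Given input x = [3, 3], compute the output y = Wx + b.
y = [6, 4]

Wx = [0×3 + 2×3, 1×3 + 0×3]
   = [6, 3]
y = Wx + b = [6 + 0, 3 + 1] = [6, 4]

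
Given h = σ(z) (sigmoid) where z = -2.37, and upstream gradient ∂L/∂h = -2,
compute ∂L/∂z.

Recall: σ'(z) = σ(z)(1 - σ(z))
∂L/∂z = -0.1564

σ(-2.37) = 0.08549
σ'(-2.37) = σ(-2.37)(1 - σ(-2.37)) = 0.08549 × 0.9145 = 0.07818
∂L/∂z = ∂L/∂h · σ'(z) = -2 × 0.07818 = -0.1564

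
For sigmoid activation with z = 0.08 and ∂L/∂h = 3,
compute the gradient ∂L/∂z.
∂L/∂z = 0.7488

σ(0.08) = 0.52
σ'(0.08) = σ(0.08)(1 - σ(0.08)) = 0.52 × 0.48 = 0.2496
∂L/∂z = ∂L/∂h · σ'(z) = 3 × 0.2496 = 0.7488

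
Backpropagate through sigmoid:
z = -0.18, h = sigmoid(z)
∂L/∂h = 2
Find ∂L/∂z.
∂L/∂z = 0.496

σ(-0.18) = 0.4551
σ'(-0.18) = σ(-0.18)(1 - σ(-0.18)) = 0.4551 × 0.5449 = 0.248
∂L/∂z = ∂L/∂h · σ'(z) = 2 × 0.248 = 0.496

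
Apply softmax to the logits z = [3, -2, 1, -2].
p = [0.8705, 0.0059, 0.1178, 0.0059]

exp(z) = [20.09, 0.1353, 2.718, 0.1353]
Sum = 23.07
p = [0.8705, 0.0059, 0.1178, 0.0059]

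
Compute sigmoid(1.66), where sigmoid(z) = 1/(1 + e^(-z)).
0.8402

sigmoid(1.66) = 1/(1 + e^(-1.66)) = 1/(1 + 0.1901) = 0.8402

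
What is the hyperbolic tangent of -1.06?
-0.7857

tanh(-1.06) = (e^(-1.06) - e^(1.06))/(e^(-1.06) + e^(1.06)) = -0.7857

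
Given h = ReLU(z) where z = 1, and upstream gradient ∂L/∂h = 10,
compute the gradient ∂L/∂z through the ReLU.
∂L/∂z = 10

h = ReLU(1) = 1
Since z > 0: ∂h/∂z = 1
∂L/∂z = ∂L/∂h · ∂h/∂z = 10 × 1 = 10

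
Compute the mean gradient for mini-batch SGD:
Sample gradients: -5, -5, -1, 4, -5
Average gradient = -2.4

Average = (1/5)(-5 + -5 + -1 + 4 + -5) = -12/5 = -2.4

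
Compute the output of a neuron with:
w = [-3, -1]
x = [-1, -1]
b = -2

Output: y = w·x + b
y = 2

y = (-3)(-1) + (-1)(-1) + -2 = 2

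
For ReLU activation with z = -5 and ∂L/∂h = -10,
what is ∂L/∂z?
∂L/∂z = 0

h = ReLU(-5) = 0
Since z < 0: ∂h/∂z = 0
∂L/∂z = ∂L/∂h · ∂h/∂z = -10 × 0 = 0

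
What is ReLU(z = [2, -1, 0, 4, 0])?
h = [2, 0, 0, 4, 0]

ReLU applied element-wise: max(0,2)=2, max(0,-1)=0, max(0,0)=0, max(0,4)=4, max(0,0)=0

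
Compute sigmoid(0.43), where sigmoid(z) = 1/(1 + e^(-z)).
0.6059

sigmoid(0.43) = 1/(1 + e^(-0.43)) = 1/(1 + 0.6505) = 0.6059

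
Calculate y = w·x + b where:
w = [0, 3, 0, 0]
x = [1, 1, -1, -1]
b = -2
y = 1

y = (0)(1) + (3)(1) + (0)(-1) + (0)(-1) + -2 = 1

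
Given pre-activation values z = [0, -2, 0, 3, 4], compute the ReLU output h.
h = [0, 0, 0, 3, 4]

ReLU applied element-wise: max(0,0)=0, max(0,-2)=0, max(0,0)=0, max(0,3)=3, max(0,4)=4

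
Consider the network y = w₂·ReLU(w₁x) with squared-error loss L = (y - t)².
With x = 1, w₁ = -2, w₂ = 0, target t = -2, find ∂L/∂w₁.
∂L/∂w₁ = 0

Forward pass:
z = w₁x = -2×1 = -2
h = ReLU(-2) = 0
y = w₂h = 0×0 = 0

Backward pass:
∂L/∂y = 2(y - t) = 2(0 - -2) = 4
∂y/∂h = w₂ = 0
∂h/∂z = 0 (ReLU derivative)
∂z/∂w₁ = x = 1

∂L/∂w₁ = 4 × 0 × 0 × 1 = 0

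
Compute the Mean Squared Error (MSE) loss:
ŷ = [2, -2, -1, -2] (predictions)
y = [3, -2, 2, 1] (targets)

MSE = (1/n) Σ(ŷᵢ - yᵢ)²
MSE = 4.75

MSE = (1/4)((2-3)² + (-2--2)² + (-1-2)² + (-2-1)²) = (1/4)(1 + 0 + 9 + 9) = 4.75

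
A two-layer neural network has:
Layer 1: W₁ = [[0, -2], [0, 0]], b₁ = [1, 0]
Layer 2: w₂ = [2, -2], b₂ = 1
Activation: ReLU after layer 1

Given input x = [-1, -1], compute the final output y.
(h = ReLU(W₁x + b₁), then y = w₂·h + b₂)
y = 7

Layer 1 pre-activation: z₁ = [3, 0]
After ReLU: h = [3, 0]
Layer 2 output: y = 2×3 + -2×0 + 1 = 7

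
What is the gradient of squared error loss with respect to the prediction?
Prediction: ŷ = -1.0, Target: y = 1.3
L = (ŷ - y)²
∂L/∂ŷ = -4.6

∂L/∂ŷ = 2(ŷ - y) = 2(-1.0 - 1.3) = 2(-2.3) = -4.6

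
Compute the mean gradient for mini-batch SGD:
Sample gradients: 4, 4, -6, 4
Average gradient = 1.5

Average = (1/4)(4 + 4 + -6 + 4) = 6/4 = 1.5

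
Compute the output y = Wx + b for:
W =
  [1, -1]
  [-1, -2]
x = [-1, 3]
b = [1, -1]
y = [-3, -6]

Wx = [1×-1 + -1×3, -1×-1 + -2×3]
   = [-4, -5]
y = Wx + b = [-4 + 1, -5 + -1] = [-3, -6]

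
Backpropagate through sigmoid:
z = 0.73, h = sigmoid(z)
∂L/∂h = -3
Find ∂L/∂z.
∂L/∂z = -0.6583

σ(0.73) = 0.6748
σ'(0.73) = σ(0.73)(1 - σ(0.73)) = 0.6748 × 0.3252 = 0.2194
∂L/∂z = ∂L/∂h · σ'(z) = -3 × 0.2194 = -0.6583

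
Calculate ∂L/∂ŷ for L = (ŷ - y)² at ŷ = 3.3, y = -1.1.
∂L/∂ŷ = 8.8

∂L/∂ŷ = 2(ŷ - y) = 2(3.3 - -1.1) = 2(4.4) = 8.8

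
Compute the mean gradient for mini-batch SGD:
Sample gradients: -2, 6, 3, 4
Average gradient = 2.75

Average = (1/4)(-2 + 6 + 3 + 4) = 11/4 = 2.75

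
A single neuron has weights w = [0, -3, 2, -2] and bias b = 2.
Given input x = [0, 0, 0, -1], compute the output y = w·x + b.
y = 4

y = (0)(0) + (-3)(0) + (2)(0) + (-2)(-1) + 2 = 4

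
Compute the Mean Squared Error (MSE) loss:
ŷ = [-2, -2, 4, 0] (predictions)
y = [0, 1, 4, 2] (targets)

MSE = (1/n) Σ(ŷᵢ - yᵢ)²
MSE = 4.25

MSE = (1/4)((-2-0)² + (-2-1)² + (4-4)² + (0-2)²) = (1/4)(4 + 9 + 0 + 4) = 4.25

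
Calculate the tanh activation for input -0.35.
-0.3364

tanh(-0.35) = (e^(-0.35) - e^(0.35))/(e^(-0.35) + e^(0.35)) = -0.3364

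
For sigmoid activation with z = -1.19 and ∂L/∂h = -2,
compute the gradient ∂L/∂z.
∂L/∂z = -0.3577

σ(-1.19) = 0.2333
σ'(-1.19) = σ(-1.19)(1 - σ(-1.19)) = 0.2333 × 0.7667 = 0.1788
∂L/∂z = ∂L/∂h · σ'(z) = -2 × 0.1788 = -0.3577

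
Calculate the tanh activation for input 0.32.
0.3095

tanh(0.32) = (e^(0.32) - e^(-0.32))/(e^(0.32) + e^(-0.32)) = 0.3095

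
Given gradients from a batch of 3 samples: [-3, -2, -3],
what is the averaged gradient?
Average gradient = -2.667

Average = (1/3)(-3 + -2 + -3) = -8/3 = -2.667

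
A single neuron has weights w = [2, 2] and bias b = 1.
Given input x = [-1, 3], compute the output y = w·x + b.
y = 5

y = (2)(-1) + (2)(3) + 1 = 5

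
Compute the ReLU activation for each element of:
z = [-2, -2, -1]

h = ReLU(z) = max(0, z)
h = [0, 0, 0]

ReLU applied element-wise: max(0,-2)=0, max(0,-2)=0, max(0,-1)=0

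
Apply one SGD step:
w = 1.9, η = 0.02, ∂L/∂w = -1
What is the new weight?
w_new = 1.92

w_new = w - η·∂L/∂w = 1.9 - 0.02×(-1) = 1.9 - (-0.02) = 1.92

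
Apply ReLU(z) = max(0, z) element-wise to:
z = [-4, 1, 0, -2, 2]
h = [0, 1, 0, 0, 2]

ReLU applied element-wise: max(0,-4)=0, max(0,1)=1, max(0,0)=0, max(0,-2)=0, max(0,2)=2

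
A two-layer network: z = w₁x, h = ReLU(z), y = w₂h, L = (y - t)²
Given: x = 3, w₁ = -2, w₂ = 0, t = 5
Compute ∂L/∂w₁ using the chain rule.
∂L/∂w₁ = 0

Forward pass:
z = w₁x = -2×3 = -6
h = ReLU(-6) = 0
y = w₂h = 0×0 = 0

Backward pass:
∂L/∂y = 2(y - t) = 2(0 - 5) = -10
∂y/∂h = w₂ = 0
∂h/∂z = 0 (ReLU derivative)
∂z/∂w₁ = x = 3

∂L/∂w₁ = -10 × 0 × 0 × 3 = 0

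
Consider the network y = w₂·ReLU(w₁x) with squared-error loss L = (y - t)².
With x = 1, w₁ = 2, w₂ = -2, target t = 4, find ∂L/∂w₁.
∂L/∂w₁ = 32

Forward pass:
z = w₁x = 2×1 = 2
h = ReLU(2) = 2
y = w₂h = -2×2 = -4

Backward pass:
∂L/∂y = 2(y - t) = 2(-4 - 4) = -16
∂y/∂h = w₂ = -2
∂h/∂z = 1 (ReLU derivative)
∂z/∂w₁ = x = 1

∂L/∂w₁ = -16 × -2 × 1 × 1 = 32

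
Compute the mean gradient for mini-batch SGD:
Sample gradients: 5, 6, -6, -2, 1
Average gradient = 0.8

Average = (1/5)(5 + 6 + -6 + -2 + 1) = 4/5 = 0.8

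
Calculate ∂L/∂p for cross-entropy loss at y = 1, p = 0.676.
∂L/∂p = -1.479

∂L/∂p = -y/p + (1-y)/(1-p) = -1/0.676 + 0 = -1.479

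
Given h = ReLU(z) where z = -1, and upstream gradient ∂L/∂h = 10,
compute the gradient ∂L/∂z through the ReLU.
∂L/∂z = 0

h = ReLU(-1) = 0
Since z < 0: ∂h/∂z = 0
∂L/∂z = ∂L/∂h · ∂h/∂z = 10 × 0 = 0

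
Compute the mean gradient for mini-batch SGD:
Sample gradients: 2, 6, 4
Average gradient = 4

Average = (1/3)(2 + 6 + 4) = 12/3 = 4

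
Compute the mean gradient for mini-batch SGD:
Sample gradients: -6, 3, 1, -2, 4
Average gradient = 0

Average = (1/5)(-6 + 3 + 1 + -2 + 4) = 0/5 = 0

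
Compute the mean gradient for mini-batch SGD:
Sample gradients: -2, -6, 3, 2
Average gradient = -0.75

Average = (1/4)(-2 + -6 + 3 + 2) = -3/4 = -0.75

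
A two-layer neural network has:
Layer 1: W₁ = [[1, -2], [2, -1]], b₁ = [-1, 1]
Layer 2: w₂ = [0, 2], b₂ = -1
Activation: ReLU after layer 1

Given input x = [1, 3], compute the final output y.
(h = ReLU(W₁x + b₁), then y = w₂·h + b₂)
y = -1

Layer 1 pre-activation: z₁ = [-6, 0]
After ReLU: h = [0, 0]
Layer 2 output: y = 0×0 + 2×0 + -1 = -1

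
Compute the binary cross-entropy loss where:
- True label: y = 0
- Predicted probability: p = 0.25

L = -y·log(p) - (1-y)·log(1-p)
L = 0.2877

L = -0·log(0.25) - 1·log(0.75) = -log(0.75) = 0.2877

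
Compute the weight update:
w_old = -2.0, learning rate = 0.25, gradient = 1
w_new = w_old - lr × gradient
w_new = -2.25

w_new = w - η·∂L/∂w = -2.0 - 0.25×(1) = -2.0 - (0.25) = -2.25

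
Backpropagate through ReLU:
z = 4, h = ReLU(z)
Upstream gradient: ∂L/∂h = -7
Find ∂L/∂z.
∂L/∂z = -7

h = ReLU(4) = 4
Since z > 0: ∂h/∂z = 1
∂L/∂z = ∂L/∂h · ∂h/∂z = -7 × 1 = -7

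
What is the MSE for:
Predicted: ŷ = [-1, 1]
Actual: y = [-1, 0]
MSE = 0.5

MSE = (1/2)((-1--1)² + (1-0)²) = (1/2)(0 + 1) = 0.5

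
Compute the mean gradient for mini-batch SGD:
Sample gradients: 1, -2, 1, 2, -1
Average gradient = 0.2

Average = (1/5)(1 + -2 + 1 + 2 + -1) = 1/5 = 0.2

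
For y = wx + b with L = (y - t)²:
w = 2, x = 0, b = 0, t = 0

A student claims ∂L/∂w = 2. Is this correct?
Incorrect

y = (2)(0) + 0 = 0
∂L/∂y = 2(y - t) = 2(0 - 0) = 0
∂y/∂w = x = 0
∂L/∂w = 0 × 0 = 0

Claimed value: 2
Incorrect: The correct gradient is 0.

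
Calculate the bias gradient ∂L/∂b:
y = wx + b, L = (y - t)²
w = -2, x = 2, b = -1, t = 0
∂L/∂b = -10

y = wx + b = (-2)(2) + -1 = -5
∂L/∂y = 2(y - t) = 2(-5 - 0) = -10
∂y/∂b = 1
∂L/∂b = ∂L/∂y · ∂y/∂b = -10 × 1 = -10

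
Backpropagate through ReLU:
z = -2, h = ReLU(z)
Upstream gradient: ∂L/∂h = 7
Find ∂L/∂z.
∂L/∂z = 0

h = ReLU(-2) = 0
Since z < 0: ∂h/∂z = 0
∂L/∂z = ∂L/∂h · ∂h/∂z = 7 × 0 = 0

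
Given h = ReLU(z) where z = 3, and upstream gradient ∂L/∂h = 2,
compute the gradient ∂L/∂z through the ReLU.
∂L/∂z = 2

h = ReLU(3) = 3
Since z > 0: ∂h/∂z = 1
∂L/∂z = ∂L/∂h · ∂h/∂z = 2 × 1 = 2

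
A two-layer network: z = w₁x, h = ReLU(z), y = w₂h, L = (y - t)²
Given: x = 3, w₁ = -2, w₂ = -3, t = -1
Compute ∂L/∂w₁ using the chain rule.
∂L/∂w₁ = 0

Forward pass:
z = w₁x = -2×3 = -6
h = ReLU(-6) = 0
y = w₂h = -3×0 = 0

Backward pass:
∂L/∂y = 2(y - t) = 2(0 - -1) = 2
∂y/∂h = w₂ = -3
∂h/∂z = 0 (ReLU derivative)
∂z/∂w₁ = x = 3

∂L/∂w₁ = 2 × -3 × 0 × 3 = 0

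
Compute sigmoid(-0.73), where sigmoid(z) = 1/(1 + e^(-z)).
0.3252

sigmoid(-0.73) = 1/(1 + e^(0.73)) = 1/(1 + 2.075) = 0.3252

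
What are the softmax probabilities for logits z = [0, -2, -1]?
p = [0.6652, 0.09, 0.2447]

exp(z) = [1, 0.1353, 0.3679]
Sum = 1.503
p = [0.6652, 0.09, 0.2447]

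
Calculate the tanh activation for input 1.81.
0.9478

tanh(1.81) = (e^(1.81) - e^(-1.81))/(e^(1.81) + e^(-1.81)) = 0.9478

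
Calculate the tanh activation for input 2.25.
0.978

tanh(2.25) = (e^(2.25) - e^(-2.25))/(e^(2.25) + e^(-2.25)) = 0.978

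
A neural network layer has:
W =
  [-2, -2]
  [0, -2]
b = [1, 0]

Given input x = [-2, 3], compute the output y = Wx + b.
y = [-1, -6]

Wx = [-2×-2 + -2×3, 0×-2 + -2×3]
   = [-2, -6]
y = Wx + b = [-2 + 1, -6 + 0] = [-1, -6]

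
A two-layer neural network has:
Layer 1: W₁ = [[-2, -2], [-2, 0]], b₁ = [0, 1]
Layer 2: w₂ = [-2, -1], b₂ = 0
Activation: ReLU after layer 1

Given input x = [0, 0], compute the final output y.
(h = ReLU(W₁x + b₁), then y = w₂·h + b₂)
y = -1

Layer 1 pre-activation: z₁ = [0, 1]
After ReLU: h = [0, 1]
Layer 2 output: y = -2×0 + -1×1 + 0 = -1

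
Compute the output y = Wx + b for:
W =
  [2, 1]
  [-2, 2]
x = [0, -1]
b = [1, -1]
y = [0, -3]

Wx = [2×0 + 1×-1, -2×0 + 2×-1]
   = [-1, -2]
y = Wx + b = [-1 + 1, -2 + -1] = [0, -3]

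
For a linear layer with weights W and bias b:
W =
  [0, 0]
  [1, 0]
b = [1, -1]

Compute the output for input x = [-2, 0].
y = [1, -3]

Wx = [0×-2 + 0×0, 1×-2 + 0×0]
   = [0, -2]
y = Wx + b = [0 + 1, -2 + -1] = [1, -3]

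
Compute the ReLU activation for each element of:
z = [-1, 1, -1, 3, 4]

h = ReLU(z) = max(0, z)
h = [0, 1, 0, 3, 4]

ReLU applied element-wise: max(0,-1)=0, max(0,1)=1, max(0,-1)=0, max(0,3)=3, max(0,4)=4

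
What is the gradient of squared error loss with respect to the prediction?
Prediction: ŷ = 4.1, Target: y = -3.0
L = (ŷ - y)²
∂L/∂ŷ = 14.2

∂L/∂ŷ = 2(ŷ - y) = 2(4.1 - -3.0) = 2(7.1) = 14.2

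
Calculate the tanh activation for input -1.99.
-0.9633

tanh(-1.99) = (e^(-1.99) - e^(1.99))/(e^(-1.99) + e^(1.99)) = -0.9633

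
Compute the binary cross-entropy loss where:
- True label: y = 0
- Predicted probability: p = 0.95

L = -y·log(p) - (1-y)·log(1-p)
L = 2.996

L = -0·log(0.95) - 1·log(0.05) = -log(0.05) = 2.996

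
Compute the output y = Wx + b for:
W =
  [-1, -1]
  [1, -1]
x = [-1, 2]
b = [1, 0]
y = [0, -3]

Wx = [-1×-1 + -1×2, 1×-1 + -1×2]
   = [-1, -3]
y = Wx + b = [-1 + 1, -3 + 0] = [0, -3]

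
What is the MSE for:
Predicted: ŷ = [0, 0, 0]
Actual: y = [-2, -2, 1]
MSE = 3

MSE = (1/3)((0--2)² + (0--2)² + (0-1)²) = (1/3)(4 + 4 + 1) = 3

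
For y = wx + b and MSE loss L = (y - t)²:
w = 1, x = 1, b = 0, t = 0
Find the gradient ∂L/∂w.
∂L/∂w = 2

y = wx + b = (1)(1) + 0 = 1
∂L/∂y = 2(y - t) = 2(1 - 0) = 2
∂y/∂w = x = 1
∂L/∂w = ∂L/∂y · ∂y/∂w = 2 × 1 = 2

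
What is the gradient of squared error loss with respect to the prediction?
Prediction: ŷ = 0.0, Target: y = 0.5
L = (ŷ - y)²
∂L/∂ŷ = -1.0

∂L/∂ŷ = 2(ŷ - y) = 2(0.0 - 0.5) = 2(-0.5) = -1.0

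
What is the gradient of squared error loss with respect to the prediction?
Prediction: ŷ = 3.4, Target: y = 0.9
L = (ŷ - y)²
∂L/∂ŷ = 5.0

∂L/∂ŷ = 2(ŷ - y) = 2(3.4 - 0.9) = 2(2.5) = 5.0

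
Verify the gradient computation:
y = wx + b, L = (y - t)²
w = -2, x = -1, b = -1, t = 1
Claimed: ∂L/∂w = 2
Incorrect

y = (-2)(-1) + -1 = 1
∂L/∂y = 2(y - t) = 2(1 - 1) = 0
∂y/∂w = x = -1
∂L/∂w = 0 × -1 = 0

Claimed value: 2
Incorrect: The correct gradient is 0.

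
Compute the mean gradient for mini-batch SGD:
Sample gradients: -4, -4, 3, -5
Average gradient = -2.5

Average = (1/4)(-4 + -4 + 3 + -5) = -10/4 = -2.5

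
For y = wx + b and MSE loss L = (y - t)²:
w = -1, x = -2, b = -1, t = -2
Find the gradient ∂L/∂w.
∂L/∂w = -12

y = wx + b = (-1)(-2) + -1 = 1
∂L/∂y = 2(y - t) = 2(1 - -2) = 6
∂y/∂w = x = -2
∂L/∂w = ∂L/∂y · ∂y/∂w = 6 × -2 = -12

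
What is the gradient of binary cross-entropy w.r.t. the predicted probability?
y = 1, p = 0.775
∂L/∂p = -1.29

∂L/∂p = -y/p + (1-y)/(1-p) = -1/0.775 + 0 = -1.29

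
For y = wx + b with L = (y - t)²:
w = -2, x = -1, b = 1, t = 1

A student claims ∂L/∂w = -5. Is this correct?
Incorrect

y = (-2)(-1) + 1 = 3
∂L/∂y = 2(y - t) = 2(3 - 1) = 4
∂y/∂w = x = -1
∂L/∂w = 4 × -1 = -4

Claimed value: -5
Incorrect: The correct gradient is -4.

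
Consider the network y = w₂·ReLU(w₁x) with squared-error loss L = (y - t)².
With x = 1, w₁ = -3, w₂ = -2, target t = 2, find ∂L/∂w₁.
∂L/∂w₁ = 0

Forward pass:
z = w₁x = -3×1 = -3
h = ReLU(-3) = 0
y = w₂h = -2×0 = 0

Backward pass:
∂L/∂y = 2(y - t) = 2(0 - 2) = -4
∂y/∂h = w₂ = -2
∂h/∂z = 0 (ReLU derivative)
∂z/∂w₁ = x = 1

∂L/∂w₁ = -4 × -2 × 0 × 1 = 0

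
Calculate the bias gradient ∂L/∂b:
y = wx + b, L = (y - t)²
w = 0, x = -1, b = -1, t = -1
∂L/∂b = 0

y = wx + b = (0)(-1) + -1 = -1
∂L/∂y = 2(y - t) = 2(-1 - -1) = 0
∂y/∂b = 1
∂L/∂b = ∂L/∂y · ∂y/∂b = 0 × 1 = 0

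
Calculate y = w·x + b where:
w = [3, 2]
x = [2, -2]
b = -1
y = 1

y = (3)(2) + (2)(-2) + -1 = 1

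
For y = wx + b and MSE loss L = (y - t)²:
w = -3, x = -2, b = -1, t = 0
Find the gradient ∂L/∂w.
∂L/∂w = -20

y = wx + b = (-3)(-2) + -1 = 5
∂L/∂y = 2(y - t) = 2(5 - 0) = 10
∂y/∂w = x = -2
∂L/∂w = ∂L/∂y · ∂y/∂w = 10 × -2 = -20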